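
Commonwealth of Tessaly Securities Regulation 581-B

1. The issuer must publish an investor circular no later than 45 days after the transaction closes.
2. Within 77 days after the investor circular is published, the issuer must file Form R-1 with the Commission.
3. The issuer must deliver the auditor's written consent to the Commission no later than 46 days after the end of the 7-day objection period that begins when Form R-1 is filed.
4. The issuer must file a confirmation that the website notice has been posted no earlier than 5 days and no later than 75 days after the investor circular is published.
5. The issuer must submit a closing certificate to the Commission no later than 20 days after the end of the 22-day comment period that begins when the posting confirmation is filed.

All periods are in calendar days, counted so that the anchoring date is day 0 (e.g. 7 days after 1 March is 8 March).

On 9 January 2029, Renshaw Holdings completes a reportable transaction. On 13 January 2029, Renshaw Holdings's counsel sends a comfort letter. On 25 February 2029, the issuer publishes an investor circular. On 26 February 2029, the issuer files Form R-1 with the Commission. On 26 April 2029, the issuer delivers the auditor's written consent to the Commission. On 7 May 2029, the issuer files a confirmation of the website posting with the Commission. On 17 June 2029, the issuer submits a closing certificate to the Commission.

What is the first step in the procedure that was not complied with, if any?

Step 1

Step 1 — counting 45 days from 9 January 2029 (when the transaction closes) gives a deadline of 23 February 2029; not done until 25 February 2029, 2 days after the deadline.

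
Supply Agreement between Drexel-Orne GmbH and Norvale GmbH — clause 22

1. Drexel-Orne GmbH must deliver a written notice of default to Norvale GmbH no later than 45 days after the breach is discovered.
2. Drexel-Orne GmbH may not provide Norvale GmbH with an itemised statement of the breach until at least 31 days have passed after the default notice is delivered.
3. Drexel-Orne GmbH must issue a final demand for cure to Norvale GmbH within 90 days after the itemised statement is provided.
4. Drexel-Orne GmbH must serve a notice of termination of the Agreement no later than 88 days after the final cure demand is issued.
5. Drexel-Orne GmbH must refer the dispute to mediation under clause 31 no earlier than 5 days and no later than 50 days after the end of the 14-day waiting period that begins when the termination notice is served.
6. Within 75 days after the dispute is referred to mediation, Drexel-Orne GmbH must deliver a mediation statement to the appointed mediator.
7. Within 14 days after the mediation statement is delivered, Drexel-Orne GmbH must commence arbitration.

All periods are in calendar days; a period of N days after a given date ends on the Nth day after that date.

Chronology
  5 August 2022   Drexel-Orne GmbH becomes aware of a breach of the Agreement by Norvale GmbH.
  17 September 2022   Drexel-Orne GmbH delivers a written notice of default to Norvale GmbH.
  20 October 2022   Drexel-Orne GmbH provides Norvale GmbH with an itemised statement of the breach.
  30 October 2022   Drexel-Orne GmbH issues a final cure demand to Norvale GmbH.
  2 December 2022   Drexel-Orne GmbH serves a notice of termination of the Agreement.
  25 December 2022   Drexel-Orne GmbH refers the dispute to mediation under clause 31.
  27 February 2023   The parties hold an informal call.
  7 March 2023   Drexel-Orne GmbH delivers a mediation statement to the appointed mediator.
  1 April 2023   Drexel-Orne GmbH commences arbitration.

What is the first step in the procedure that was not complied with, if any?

Step 1 — counting 45 days from 5 August 2022 (when the breach is discovered) gives a deadline of 19 September 2022; 17 September 2022 is within that limit.
Step 2 — must wait 31 days from 17 September 2022 (when the default notice is delivered), so not before 18 October 2022; done 20 October 2022, after the minimum wait.
Step 3 — counting 90 days from 20 October 2022 (when the itemised statement is provided) gives a deadline of 18 January 2023; 30 October 2022 is within that limit.
Step 4 — counting 88 days from 30 October 2022 (when the final cure demand is issued) gives a deadline of 26 January 2023; 2 December 2022 is within that limit.
Step 5 — 5 and 50 days from 16 December 2022 (end of the 14-day waiting period, which began when the termination notice is served on 2 December 2022) are 21 December 2022 and 4 February 2023 respectively; done 25 December 2022, which is between those dates.
Step 6 — counting 75 days from 25 December 2022 (when the dispute is referred to mediation) gives a deadline of 10 March 2023; 7 March 2023 is within that limit.
Step 7 — counting 14 days from 7 March 2023 (when the mediation statement is delivered) gives a deadline of 21 March 2023; done 1 April 2023 — 11 days late.

Step 7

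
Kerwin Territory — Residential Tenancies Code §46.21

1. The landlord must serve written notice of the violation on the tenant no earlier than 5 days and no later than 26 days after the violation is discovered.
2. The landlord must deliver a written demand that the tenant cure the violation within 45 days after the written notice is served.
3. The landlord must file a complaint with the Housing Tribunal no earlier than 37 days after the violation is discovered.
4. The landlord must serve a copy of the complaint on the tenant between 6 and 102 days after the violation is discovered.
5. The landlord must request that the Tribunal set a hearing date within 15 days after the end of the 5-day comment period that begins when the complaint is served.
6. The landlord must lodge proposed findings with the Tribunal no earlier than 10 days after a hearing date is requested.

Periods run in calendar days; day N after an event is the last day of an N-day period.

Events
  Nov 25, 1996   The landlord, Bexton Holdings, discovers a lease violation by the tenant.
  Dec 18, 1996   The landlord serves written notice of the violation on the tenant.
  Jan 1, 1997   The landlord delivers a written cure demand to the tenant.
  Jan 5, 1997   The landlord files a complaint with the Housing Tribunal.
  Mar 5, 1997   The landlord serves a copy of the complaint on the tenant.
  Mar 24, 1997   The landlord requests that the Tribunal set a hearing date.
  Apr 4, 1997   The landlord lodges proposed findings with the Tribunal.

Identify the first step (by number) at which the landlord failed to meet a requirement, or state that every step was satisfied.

Step 1: the window is 5–26 days after Nov 25, 1996 (when the violation is discovered), so Nov 30, 1996 through Dec 21, 1996; done Dec 18, 1996, which is between those dates.
Step 2: 45 days after Dec 18, 1996 (when the written notice is served) is Feb 1, 1997; done Jan 1, 1997 — timely.
Step 3: the earliest permitted date is 37 days after Nov 25, 1996 (when the violation is discovered), i.e. Jan 1, 1997; done Jan 5, 1997 — permitted.
Step 4: the window is 6–102 days after Nov 25, 1996 (when the violation is discovered), so Dec 1, 1996 through Mar 7, 1997; done Mar 5, 1997 — within the window.
Step 5: 15 days after Mar 10, 1997 (end of the 5-day comment period, which began when the complaint is served on Mar 5, 1997) is Mar 25, 1997; completed Mar 24, 1997, before the deadline.
Step 6: the earliest permitted date is 10 days after Mar 24, 1997 (when a hearing date is requested), i.e. Apr 3, 1997; done Apr 4, 1997, after the minimum wait.

None — every step was satisfied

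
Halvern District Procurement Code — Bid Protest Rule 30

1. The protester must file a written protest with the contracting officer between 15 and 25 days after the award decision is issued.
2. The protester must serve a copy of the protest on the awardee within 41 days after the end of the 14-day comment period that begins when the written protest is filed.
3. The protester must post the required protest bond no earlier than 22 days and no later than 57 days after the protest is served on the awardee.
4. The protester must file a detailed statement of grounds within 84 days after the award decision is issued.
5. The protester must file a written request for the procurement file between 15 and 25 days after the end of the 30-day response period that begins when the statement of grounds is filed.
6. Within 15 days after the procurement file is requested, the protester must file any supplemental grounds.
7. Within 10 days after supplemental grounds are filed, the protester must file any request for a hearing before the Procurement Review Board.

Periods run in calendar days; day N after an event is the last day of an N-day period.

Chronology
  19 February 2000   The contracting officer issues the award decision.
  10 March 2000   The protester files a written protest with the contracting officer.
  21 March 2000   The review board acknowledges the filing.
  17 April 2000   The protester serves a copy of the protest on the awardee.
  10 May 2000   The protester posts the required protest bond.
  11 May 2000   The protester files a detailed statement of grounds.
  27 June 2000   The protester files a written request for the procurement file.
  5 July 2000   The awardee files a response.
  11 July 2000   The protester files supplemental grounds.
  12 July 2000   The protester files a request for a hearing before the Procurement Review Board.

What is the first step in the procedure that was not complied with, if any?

None — every step was satisfied

(1) the permitted window runs from 19 February 2000 + 15 = 5 March 2000 to 19 February 2000 + 25 = 15 March 2000; done 10 March 2000 — within the window.
(2) due by 24 March 2000 + 41 days = 4 May 2000; completed 17 April 2000, before the deadline.
(3) the permitted window runs from 17 April 2000 + 22 = 9 May 2000 to 17 April 2000 + 57 = 13 June 2000; done 10 May 2000, which is between those dates.
(4) due by 19 February 2000 + 84 days = 13 May 2000; 11 May 2000 is within that limit.
(5) the permitted window runs from 10 June 2000 + 15 = 25 June 2000 to 10 June 2000 + 25 = 5 July 2000; 27 June 2000 falls inside that range.
(6) due by 27 June 2000 + 15 days = 12 July 2000; done 11 July 2000 — timely.
(7) due by 11 July 2000 + 10 days = 21 July 2000; completed 12 July 2000, before the deadline.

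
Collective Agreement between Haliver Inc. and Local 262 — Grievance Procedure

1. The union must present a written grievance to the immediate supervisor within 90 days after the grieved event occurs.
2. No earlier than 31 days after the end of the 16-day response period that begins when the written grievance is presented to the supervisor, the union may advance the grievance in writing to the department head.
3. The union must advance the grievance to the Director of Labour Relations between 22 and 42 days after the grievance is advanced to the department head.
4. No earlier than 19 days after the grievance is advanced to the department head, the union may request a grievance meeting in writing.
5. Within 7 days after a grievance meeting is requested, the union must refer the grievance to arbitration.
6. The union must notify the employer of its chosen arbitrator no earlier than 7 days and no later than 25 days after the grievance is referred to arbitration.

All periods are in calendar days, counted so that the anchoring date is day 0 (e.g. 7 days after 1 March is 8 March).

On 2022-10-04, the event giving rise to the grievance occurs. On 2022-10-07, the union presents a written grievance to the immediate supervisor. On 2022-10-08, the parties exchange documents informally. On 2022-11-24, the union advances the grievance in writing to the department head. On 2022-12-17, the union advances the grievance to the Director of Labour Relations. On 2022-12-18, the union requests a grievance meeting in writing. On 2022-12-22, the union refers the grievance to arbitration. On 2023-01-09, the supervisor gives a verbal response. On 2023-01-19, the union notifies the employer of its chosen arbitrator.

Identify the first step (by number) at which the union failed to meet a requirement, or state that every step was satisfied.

Step 1 — counting 90 days from 2022-10-04 (when the grieved event occurs) gives a deadline of 2023-01-02; done 2022-10-07 — timely.
Step 2 — must wait 31 days from 2022-10-23 (end of the 16-day response period, which began when the written grievance is presented to the supervisor on 2022-10-07), so not before 2022-11-23; done 2022-11-24, after the minimum wait.
Step 3 — 22 and 42 days from 2022-11-24 (when the grievance is advanced to the department head) are 2022-12-16 and 2023-01-05 respectively; done 2022-12-17 — within the window.
Step 4 — must wait 19 days from 2022-11-24 (when the grievance is advanced to the department head), so not before 2022-12-13; done 2022-12-18 — permitted.
Step 5 — counting 7 days from 2022-12-18 (when a grievance meeting is requested) gives a deadline of 2022-12-25; completed 2022-12-22, before the deadline.
Step 6 — 7 and 25 days from 2022-12-22 (when the grievance is referred to arbitration) are 2022-12-29 and 2023-01-16 respectively; 2023-01-19 is 3 days past the end of the window.
Later steps need not be reached.

Step 6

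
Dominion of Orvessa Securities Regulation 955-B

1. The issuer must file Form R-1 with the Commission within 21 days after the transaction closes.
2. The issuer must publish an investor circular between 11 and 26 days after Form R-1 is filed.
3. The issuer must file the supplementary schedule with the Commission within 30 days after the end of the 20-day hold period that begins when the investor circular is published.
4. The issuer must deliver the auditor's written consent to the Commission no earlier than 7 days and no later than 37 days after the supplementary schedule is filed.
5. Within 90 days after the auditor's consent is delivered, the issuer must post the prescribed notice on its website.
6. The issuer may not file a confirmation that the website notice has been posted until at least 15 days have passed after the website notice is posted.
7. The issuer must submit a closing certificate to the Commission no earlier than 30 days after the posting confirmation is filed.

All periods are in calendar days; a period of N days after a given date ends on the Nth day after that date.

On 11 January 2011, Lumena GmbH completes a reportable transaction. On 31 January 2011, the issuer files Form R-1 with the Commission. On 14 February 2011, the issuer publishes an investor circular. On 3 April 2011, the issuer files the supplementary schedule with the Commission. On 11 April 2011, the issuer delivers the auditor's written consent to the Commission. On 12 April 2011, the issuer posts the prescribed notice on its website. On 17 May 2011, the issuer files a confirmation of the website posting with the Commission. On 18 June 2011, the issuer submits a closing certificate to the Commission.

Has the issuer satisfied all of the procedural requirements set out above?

Yes

Step 1: 21 days after 11 January 2011 (when the transaction closes) is 1 February 2011; completed 31 January 2011, before the deadline.
Step 2: the window is 11–26 days after 31 January 2011 (when Form R-1 is filed), so 11 February 2011 through 26 February 2011; done 14 February 2011, which is between those dates.
Step 3: 30 days after 6 March 2011 (end of the 20-day hold period, which began when the investor circular is published on 14 February 2011) is 5 April 2011; completed 3 April 2011, before the deadline.
Step 4: the window is 7–37 days after 3 April 2011 (when the supplementary schedule is filed), so 10 April 2011 through 10 May 2011; 11 April 2011 falls inside that range.
Step 5: 90 days after 11 April 2011 (when the auditor's consent is delivered) is 10 July 2011; 12 April 2011 is within that limit.
Step 6: the earliest permitted date is 15 days after 12 April 2011 (when the website notice is posted), i.e. 27 April 2011; done 17 May 2011, after the minimum wait.
Step 7: the earliest permitted date is 30 days after 17 May 2011 (when the posting confirmation is filed), i.e. 16 June 2011; done 18 June 2011 — permitted.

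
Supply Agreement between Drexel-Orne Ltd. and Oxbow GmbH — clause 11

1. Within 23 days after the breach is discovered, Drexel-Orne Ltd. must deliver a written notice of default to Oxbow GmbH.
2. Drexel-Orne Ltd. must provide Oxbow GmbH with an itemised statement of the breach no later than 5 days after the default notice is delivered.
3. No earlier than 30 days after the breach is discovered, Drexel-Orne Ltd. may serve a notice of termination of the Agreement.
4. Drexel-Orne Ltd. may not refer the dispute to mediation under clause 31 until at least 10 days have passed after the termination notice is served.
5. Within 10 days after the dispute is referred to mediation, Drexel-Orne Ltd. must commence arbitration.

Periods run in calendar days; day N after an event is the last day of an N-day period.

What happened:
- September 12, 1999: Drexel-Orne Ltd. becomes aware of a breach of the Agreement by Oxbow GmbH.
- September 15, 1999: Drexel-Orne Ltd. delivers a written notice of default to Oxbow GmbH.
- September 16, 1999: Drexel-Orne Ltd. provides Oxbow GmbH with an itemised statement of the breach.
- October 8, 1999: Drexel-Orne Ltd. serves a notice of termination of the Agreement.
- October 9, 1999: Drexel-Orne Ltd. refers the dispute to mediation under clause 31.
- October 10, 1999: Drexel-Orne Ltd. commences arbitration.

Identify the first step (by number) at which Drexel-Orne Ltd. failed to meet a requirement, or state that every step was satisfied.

Step 3

Step 1: 23 days after September 12, 1999 (when the breach is discovered) is October 5, 1999; done September 15, 1999 — timely.
Step 2: 5 days after September 15, 1999 (when the default notice is delivered) is September 20, 1999; done September 16, 1999 — timely.
Step 3: the earliest permitted date is 30 days after September 12, 1999 (when the breach is discovered), i.e. October 12, 1999; October 8, 1999 is 4 days before the earliest permitted date.
The procedure was therefore not followed at step 3.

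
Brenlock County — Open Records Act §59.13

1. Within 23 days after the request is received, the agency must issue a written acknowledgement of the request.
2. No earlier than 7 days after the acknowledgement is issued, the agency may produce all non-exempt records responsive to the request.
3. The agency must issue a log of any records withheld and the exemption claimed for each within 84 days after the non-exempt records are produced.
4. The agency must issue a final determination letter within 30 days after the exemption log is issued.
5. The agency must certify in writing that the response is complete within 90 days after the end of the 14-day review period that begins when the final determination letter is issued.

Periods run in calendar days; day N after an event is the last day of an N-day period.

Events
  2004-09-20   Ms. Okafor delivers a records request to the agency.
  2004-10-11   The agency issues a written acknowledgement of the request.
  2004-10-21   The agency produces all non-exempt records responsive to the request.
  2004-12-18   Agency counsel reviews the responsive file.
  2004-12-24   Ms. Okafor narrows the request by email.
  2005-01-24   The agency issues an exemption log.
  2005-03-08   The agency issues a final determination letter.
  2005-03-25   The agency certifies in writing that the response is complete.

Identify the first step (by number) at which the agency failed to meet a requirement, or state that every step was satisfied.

Step 3

Step 1 — counting 23 days from 2004-09-20 (when the request is received) gives a deadline of 2004-10-13; done 2004-10-11 — timely.
Step 2 — must wait 7 days from 2004-10-11 (when the acknowledgement is issued), so not before 2004-10-18; done 2004-10-21 — permitted.
Step 3 — counting 84 days from 2004-10-21 (when the non-exempt records are produced) gives a deadline of 2005-01-13; done 2005-01-24 — 11 days late.
No need to go further; step 3 was not satisfied.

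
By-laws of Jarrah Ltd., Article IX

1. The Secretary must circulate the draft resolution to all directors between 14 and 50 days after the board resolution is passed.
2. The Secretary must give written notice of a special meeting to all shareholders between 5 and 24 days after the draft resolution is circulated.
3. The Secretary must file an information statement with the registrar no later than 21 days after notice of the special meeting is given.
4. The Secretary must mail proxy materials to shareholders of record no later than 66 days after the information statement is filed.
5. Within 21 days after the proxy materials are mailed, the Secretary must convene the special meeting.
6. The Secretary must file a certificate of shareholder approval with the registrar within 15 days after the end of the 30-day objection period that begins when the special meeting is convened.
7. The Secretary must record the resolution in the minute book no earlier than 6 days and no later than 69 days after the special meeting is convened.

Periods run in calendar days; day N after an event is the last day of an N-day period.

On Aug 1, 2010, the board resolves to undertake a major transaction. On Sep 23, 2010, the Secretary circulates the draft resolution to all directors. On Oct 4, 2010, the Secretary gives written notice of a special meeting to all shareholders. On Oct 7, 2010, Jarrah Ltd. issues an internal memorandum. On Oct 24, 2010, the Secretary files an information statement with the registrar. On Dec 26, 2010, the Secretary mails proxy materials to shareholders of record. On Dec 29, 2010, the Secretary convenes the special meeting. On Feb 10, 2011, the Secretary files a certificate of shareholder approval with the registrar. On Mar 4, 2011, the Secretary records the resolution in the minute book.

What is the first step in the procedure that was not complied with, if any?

Step 1

Step 1 — 14 and 50 days from Aug 1, 2010 (when the board resolution is passed) are Aug 15, 2010 and Sep 20, 2010 respectively; done Sep 23, 2010 — 3 days after the window closed.
No need to go further; step 1 was not satisfied.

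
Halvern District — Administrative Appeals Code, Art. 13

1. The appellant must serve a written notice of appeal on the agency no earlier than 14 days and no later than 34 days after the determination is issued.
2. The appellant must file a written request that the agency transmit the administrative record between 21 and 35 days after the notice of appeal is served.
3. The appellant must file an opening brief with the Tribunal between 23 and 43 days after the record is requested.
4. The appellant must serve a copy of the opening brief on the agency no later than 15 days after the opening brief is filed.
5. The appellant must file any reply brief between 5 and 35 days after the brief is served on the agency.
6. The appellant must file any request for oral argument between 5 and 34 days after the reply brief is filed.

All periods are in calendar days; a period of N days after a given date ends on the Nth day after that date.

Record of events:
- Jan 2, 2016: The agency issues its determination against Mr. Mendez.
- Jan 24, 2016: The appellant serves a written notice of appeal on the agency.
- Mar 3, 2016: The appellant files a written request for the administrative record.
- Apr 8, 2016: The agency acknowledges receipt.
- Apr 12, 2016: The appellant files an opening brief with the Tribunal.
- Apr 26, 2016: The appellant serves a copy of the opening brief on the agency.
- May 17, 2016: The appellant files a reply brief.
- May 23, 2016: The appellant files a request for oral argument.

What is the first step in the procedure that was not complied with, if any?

Step 1: the window is 14–34 days after Jan 2, 2016 (when the determination is issued), so Jan 16, 2016 through Feb 5, 2016; done Jan 24, 2016, which is between those dates.
Step 2: the window is 21–35 days after Jan 24, 2016 (when the notice of appeal is served), so Feb 14, 2016 through Feb 28, 2016; Mar 3, 2016 is 4 days past the end of the window.
Later steps need not be reached.

Step 2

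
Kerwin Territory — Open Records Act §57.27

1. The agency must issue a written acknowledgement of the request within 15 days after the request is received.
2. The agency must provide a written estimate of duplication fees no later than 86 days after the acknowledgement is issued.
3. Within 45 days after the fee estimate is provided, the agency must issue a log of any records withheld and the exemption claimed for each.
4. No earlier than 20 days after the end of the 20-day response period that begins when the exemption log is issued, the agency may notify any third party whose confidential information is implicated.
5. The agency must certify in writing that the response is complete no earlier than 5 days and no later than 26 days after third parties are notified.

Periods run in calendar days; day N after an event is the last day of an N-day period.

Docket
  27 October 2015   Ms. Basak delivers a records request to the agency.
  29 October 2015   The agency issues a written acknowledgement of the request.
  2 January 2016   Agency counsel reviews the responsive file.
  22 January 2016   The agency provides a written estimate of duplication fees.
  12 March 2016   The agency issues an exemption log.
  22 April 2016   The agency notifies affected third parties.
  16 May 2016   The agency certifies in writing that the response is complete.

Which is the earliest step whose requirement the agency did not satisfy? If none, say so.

Step 3

(1) due by 27 October 2015 + 15 days = 11 November 2015; 29 October 2015 is within that limit.
(2) due by 29 October 2015 + 86 days = 23 January 2016; done 22 January 2016 — timely.
(3) due by 22 January 2016 + 45 days = 7 March 2016; 12 March 2016 misses that deadline by 5 days.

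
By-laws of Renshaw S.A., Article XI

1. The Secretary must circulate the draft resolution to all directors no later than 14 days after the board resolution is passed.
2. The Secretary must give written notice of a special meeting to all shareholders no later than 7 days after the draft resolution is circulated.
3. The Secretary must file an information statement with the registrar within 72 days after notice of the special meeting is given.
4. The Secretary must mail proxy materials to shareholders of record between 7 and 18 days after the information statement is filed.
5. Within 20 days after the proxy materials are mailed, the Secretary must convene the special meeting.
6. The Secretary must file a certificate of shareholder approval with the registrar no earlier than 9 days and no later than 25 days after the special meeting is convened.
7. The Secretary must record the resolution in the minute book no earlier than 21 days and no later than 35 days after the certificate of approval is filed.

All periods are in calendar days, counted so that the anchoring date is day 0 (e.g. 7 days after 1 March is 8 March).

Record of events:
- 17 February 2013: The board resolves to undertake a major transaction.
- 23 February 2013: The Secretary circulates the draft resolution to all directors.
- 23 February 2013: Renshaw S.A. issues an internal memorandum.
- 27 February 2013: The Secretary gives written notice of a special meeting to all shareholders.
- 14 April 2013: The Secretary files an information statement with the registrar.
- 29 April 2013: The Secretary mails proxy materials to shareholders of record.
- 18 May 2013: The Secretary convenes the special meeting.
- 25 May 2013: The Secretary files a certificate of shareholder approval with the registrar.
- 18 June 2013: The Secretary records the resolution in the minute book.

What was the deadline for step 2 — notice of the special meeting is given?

2 March 2013

Step 2 runs from 23 February 2013, when the draft resolution is circulated. 7 days after 23 February 2013 is 2 March 2013.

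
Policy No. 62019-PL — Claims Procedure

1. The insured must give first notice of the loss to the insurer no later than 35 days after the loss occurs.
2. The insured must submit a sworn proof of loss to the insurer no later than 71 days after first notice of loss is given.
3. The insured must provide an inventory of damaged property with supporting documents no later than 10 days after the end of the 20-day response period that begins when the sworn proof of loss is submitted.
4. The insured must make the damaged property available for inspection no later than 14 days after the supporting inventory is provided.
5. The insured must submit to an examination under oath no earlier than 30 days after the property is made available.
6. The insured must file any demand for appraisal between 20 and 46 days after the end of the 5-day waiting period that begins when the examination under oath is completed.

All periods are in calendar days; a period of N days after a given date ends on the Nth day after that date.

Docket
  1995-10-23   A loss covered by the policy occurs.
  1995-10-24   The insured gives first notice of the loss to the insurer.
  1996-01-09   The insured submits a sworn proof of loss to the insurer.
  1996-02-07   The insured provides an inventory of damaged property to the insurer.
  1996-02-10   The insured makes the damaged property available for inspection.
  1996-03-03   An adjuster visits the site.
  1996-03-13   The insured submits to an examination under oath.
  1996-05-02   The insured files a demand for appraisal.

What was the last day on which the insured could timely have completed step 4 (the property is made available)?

1996-02-21

Step 4 runs from 1996-02-07, when the supporting inventory is provided. 14 days after 1996-02-07 is 1996-02-21.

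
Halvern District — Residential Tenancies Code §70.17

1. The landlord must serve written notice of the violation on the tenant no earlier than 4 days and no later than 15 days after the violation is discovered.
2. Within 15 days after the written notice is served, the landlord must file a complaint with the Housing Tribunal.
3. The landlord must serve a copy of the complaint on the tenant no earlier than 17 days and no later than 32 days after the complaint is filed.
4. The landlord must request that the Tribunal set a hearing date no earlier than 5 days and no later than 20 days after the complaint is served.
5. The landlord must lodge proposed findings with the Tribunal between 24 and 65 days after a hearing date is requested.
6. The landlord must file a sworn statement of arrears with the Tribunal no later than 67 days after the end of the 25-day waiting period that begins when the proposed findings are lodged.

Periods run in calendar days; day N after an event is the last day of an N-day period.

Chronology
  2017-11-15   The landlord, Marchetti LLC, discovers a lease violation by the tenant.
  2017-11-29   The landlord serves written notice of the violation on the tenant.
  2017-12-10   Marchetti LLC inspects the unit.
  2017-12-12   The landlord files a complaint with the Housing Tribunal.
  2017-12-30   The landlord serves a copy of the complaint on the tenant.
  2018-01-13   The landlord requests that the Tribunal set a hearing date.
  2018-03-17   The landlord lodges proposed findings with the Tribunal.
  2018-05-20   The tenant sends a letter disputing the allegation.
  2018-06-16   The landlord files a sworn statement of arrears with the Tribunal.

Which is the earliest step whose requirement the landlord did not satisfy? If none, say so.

None — every step was satisfied

Step 1: the window is 4–15 days after 2017-11-15 (when the violation is discovered), so 2017-11-19 through 2017-11-30; done 2017-11-29, which is between those dates.
Step 2: 15 days after 2017-11-29 (when the written notice is served) is 2017-12-14; done 2017-12-12 — timely.
Step 3: the window is 17–32 days after 2017-12-12 (when the complaint is filed), so 2017-12-29 through 2018-01-13; 2017-12-30 falls inside that range.
Step 4: the window is 5–20 days after 2017-12-30 (when the complaint is served), so 2018-01-04 through 2018-01-19; 2018-01-13 falls inside that range.
Step 5: the window is 24–65 days after 2018-01-13 (when a hearing date is requested), so 2018-02-06 through 2018-03-19; done 2018-03-17, which is between those dates.
Step 6: 67 days after 2018-04-11 (end of the 25-day waiting period, which began when the proposed findings are lodged on 2018-03-17) is 2018-06-17; 2018-06-16 is within that limit.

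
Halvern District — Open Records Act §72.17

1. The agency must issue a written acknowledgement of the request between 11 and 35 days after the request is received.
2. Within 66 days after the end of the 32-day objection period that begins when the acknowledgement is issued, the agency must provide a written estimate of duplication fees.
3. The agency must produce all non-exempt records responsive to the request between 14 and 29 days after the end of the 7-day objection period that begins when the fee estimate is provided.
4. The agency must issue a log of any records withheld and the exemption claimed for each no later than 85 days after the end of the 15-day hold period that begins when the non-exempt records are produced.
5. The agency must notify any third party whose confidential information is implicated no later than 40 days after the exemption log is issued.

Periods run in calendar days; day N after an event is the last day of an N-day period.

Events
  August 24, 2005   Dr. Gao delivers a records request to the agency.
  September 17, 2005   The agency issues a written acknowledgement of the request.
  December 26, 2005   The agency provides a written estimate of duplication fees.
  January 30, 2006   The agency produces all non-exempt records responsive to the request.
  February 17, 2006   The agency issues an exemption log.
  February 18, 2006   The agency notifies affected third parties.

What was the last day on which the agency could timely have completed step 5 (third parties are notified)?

Step 5 runs from February 17, 2006, when the exemption log is issued. 40 days after February 17, 2006 is March 29, 2006.

March 29, 2006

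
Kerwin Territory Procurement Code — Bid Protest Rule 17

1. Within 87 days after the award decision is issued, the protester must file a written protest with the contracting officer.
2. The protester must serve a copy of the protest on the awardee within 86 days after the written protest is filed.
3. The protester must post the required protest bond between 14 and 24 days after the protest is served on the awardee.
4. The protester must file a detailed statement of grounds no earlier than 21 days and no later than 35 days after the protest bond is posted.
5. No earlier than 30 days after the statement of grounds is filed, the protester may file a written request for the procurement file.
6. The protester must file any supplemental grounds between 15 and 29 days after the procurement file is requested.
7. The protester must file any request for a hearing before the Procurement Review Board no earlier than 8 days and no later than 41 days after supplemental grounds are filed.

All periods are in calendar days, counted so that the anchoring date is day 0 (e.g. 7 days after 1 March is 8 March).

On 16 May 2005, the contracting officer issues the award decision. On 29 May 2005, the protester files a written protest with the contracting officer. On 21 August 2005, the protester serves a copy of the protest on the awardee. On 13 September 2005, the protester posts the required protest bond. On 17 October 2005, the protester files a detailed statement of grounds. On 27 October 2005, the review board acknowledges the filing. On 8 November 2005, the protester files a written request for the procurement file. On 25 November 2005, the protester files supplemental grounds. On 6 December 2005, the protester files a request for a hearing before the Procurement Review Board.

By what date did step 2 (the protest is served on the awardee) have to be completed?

Step 2 runs from 29 May 2005, when the written protest is filed. 86 days after 29 May 2005 is 23 August 2005.

23 August 2005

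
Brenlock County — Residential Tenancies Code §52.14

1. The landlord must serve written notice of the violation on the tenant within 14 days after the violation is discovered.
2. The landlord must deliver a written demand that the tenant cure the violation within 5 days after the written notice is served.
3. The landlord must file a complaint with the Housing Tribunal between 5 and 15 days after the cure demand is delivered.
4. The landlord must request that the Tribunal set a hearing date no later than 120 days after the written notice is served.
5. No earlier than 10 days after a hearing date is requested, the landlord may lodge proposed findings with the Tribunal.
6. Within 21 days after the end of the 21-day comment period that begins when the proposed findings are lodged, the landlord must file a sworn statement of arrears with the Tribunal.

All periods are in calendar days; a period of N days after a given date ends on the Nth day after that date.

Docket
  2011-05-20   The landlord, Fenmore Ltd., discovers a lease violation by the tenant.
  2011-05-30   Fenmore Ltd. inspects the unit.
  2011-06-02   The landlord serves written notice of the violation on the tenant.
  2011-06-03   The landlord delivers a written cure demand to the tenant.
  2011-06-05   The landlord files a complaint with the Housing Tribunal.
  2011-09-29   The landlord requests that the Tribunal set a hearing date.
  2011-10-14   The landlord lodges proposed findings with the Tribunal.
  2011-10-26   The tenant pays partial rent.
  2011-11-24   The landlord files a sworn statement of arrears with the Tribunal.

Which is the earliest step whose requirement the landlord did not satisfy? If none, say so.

(1) due by 2011-05-20 + 14 days = 2011-06-03; done 2011-06-02 — timely.
(2) due by 2011-06-02 + 5 days = 2011-06-07; completed 2011-06-03, before the deadline.
(3) the permitted window runs from 2011-06-03 + 5 = 2011-06-08 to 2011-06-03 + 15 = 2011-06-18; done 2011-06-05 — 3 days before the window opened.
The analysis stops there.

Step 3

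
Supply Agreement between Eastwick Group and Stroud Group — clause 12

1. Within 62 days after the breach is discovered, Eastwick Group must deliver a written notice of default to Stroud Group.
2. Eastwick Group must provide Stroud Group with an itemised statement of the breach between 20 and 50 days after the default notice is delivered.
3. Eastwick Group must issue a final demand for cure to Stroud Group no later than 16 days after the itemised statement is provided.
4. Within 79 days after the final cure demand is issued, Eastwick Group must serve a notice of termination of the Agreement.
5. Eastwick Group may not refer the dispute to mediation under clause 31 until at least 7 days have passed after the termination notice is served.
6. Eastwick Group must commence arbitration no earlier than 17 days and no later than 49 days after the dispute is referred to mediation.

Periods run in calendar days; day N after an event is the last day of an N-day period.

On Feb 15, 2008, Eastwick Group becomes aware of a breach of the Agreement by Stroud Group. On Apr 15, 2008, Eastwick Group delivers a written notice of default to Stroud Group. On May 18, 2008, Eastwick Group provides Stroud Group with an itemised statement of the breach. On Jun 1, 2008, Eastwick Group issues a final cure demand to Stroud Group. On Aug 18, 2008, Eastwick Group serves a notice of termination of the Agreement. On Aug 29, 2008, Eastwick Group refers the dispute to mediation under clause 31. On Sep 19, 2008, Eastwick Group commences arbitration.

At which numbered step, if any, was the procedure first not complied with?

None — every step was satisfied

Step 1 — counting 62 days from Feb 15, 2008 (when the breach is discovered) gives a deadline of Apr 17, 2008; completed Apr 15, 2008, before the deadline.
Step 2 — 20 and 50 days from Apr 15, 2008 (when the default notice is delivered) are May 5, 2008 and Jun 4, 2008 respectively; done May 18, 2008 — within the window.
Step 3 — counting 16 days from May 18, 2008 (when the itemised statement is provided) gives a deadline of Jun 3, 2008; Jun 1, 2008 is within that limit.
Step 4 — counting 79 days from Jun 1, 2008 (when the final cure demand is issued) gives a deadline of Aug 19, 2008; completed Aug 18, 2008, before the deadline.
Step 5 — must wait 7 days from Aug 18, 2008 (when the termination notice is served), so not before Aug 25, 2008; done Aug 29, 2008, after the minimum wait.
Step 6 — 17 and 49 days from Aug 29, 2008 (when the dispute is referred to mediation) are Sep 15, 2008 and Oct 17, 2008 respectively; done Sep 19, 2008 — within the window.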